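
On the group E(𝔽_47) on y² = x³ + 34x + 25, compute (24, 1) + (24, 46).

The two points share x = 24 and their y-coordinates satisfy 1 + 46 ≡ 0 (mod 47), so they are inverses. Their sum is O.

O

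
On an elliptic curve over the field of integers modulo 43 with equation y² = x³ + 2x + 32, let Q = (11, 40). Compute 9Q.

Double-and-add on 9 = (1001)₂. Start with Q = (11, 40) for the leading 1-bit.
double: tangent at (11, 40): λ = (3·11² + 2)/(2·40) ≡ 21/37. 37⁻¹ ≡ 7 (mod 43), so λ ≡ 21·7 ≡ 18.
  x = λ² - 11 - 11 = 324 - 22 ≡ 1; y = λ·(11 - 1) - 40 ≡ 11. → (1, 11)
double: tangent at (1, 11): λ = (3·1² + 2)/(2·11) ≡ 5/22. 22⁻¹ ≡ 2 (mod 43), so λ ≡ 5·2 ≡ 10.
  x = λ² - 1 - 1 = 100 - 2 ≡ 12; y = λ·(1 - 12) - 11 ≡ 8. → (12, 8)
double: tangent at (12, 8): λ = (3·12² + 2)/(2·8) ≡ 4/16. 16⁻¹ ≡ 35 (mod 43) since 16·35 = 560 ≡ 1, so λ ≡ 4·35 ≡ 11.
  x = λ² - 12 - 12 = 121 - 24 ≡ 11; y = λ·(12 - 11) - 8 ≡ 3. → (11, 3)
add Q: (11, 3) + (11, 40): same x and y₁ ≡ -y₂, so the sum is the point at infinity.

O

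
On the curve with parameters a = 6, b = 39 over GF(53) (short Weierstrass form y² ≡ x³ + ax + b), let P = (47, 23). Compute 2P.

(49, 2)

tangent at (47, 23): λ = (3·47² + 6)/(2·23) ≡ 8/46. 46⁻¹ ≡ 15 (mod 53), so λ ≡ 8·15 ≡ 14.
  x = λ² - 47 - 47 = 196 - 94 ≡ 49; y = λ·(47 - 49) - 23 ≡ 2. → (49, 2)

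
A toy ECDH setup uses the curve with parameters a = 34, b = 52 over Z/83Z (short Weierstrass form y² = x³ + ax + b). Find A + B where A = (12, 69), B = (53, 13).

(29, 19)

(12, 69) + (53, 13). λ = (13 - 69)/(53 - 12) ≡ 27/41 mod 83. 41⁻¹ ≡ 81 (mod 83), so λ ≡ 29.
  x = λ² - 12 - 53 = 841 - 65 ≡ 29; y = λ·(12 - 29) - 69 ≡ 19. → (29, 19)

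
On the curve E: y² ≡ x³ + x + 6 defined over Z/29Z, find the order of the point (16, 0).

2P: (16, 0) + (16, 0): same x and y₁ ≡ -y₂, so the sum is ∞.
2P = ∞, so the order is 2.

2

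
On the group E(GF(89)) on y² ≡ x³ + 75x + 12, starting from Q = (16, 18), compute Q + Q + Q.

(6, 77)

Repeated addition: build up to 3Q.
2Q: tangent at (16, 18): λ = (3·16² + 75)/(2·18) ≡ 42/36. 36⁻¹ ≡ 47 (mod 89), so λ ≡ 42·47 ≡ 16.
  x = λ² - 16 - 16 = 256 - 32 ≡ 46; y = λ·(16 - 46) - 18 ≡ 36. → (46, 36)
3Q: (46, 36) + (16, 18). λ = (18 - 36)/(16 - 46) ≡ 71/59 mod 89. 59⁻¹ ≡ 86 (mod 89) since 59·86 = 5074 ≡ 1, so λ ≡ 54.
  x = λ² - 46 - 16 = 2916 - 62 ≡ 6; y = λ·(46 - 6) - 36 ≡ 77. → (6, 77)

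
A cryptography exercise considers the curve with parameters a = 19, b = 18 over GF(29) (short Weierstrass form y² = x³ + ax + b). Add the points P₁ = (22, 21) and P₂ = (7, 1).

(5, 21)

(22, 21) + (7, 1). λ = (1 - 21)/(7 - 22) ≡ 9/14 mod 29. 14⁻¹ ≡ 27 (mod 29) since 14·27 = 378 ≡ 1, so λ ≡ 11.
  x = λ² - 22 - 7 = 121 - 29 ≡ 5; y = λ·(22 - 5) - 21 ≡ 21. → (5, 21)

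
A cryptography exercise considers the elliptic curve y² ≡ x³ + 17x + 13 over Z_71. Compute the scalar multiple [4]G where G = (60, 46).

Double-and-add on 4 = (100)₂. Start with G = (60, 46) for the leading 1-bit.
double: tangent at (60, 46): λ = (3·60² + 17)/(2·46) ≡ 25/21. 21⁻¹ ≡ 44 (mod 71), so λ ≡ 25·44 ≡ 35.
  x = λ² - 60 - 60 = 1225 - 120 ≡ 40; y = λ·(60 - 40) - 46 ≡ 15. → (40, 15)
double: tangent at (40, 15): λ = (3·40² + 17)/(2·15) ≡ 60/30. 30⁻¹ ≡ 45 (mod 71) since 30·45 = 1350 ≡ 1, so λ ≡ 60·45 ≡ 2.
  x = λ² - 40 - 40 = 4 - 80 ≡ 66; y = λ·(40 - 66) - 15 ≡ 4. → (66, 4)

(66, 4)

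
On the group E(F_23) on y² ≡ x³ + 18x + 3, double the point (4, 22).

(0, 7)

tangent at (4, 22): λ = (3·4² + 18)/(2·22) ≡ 20/21. 21⁻¹ ≡ 11 (mod 23), so λ ≡ 20·11 ≡ 13.
  x = λ² - 4 - 4 = 169 - 8 ≡ 0; y = λ·(4 - 0) - 22 ≡ 7. → (0, 7)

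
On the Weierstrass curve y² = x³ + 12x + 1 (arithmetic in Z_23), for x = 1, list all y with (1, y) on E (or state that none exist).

none

x³ + 12x + 1 = 14 ≡ 14 (mod 23).
14 is a non-residue mod 23; no y exists.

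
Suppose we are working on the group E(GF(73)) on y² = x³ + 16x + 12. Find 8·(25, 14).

Write Q = (25, 14).
Double-and-add on 8 = (1000)₂. Start with Q = (25, 14) for the leading 1-bit.
double: tangent at (25, 14): λ = (3·25² + 16)/(2·14) ≡ 66/28. 28⁻¹ ≡ 60 (mod 73), so λ ≡ 66·60 ≡ 18.
  x = λ² - 25 - 25 = 324 - 50 ≡ 55; y = λ·(25 - 55) - 14 ≡ 30. → (55, 30)
double: tangent at (55, 30): λ = (3·55² + 16)/(2·30) ≡ 39/60. 60⁻¹ ≡ 28 (mod 73) since 60·28 = 1680 ≡ 1, so λ ≡ 39·28 ≡ 70.
  x = λ² - 55 - 55 = 4900 - 110 ≡ 45; y = λ·(55 - 45) - 30 ≡ 13. → (45, 13)
double: tangent at (45, 13): λ = (3·45² + 16)/(2·13) ≡ 32/26. 26⁻¹ ≡ 59 (mod 73), so λ ≡ 32·59 ≡ 63.
  x = λ² - 45 - 45 = 3969 - 90 ≡ 10; y = λ·(45 - 10) - 13 ≡ 2. → (10, 2)

(10, 2)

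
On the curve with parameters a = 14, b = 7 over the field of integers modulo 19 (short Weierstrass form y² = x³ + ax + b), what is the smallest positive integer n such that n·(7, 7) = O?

11

2P: tangent at (7, 7): λ = (3·7² + 14)/(2·7) ≡ 9/14. 14⁻¹ ≡ 15 (mod 19) since 14·15 = 210 ≡ 1, so λ ≡ 9·15 ≡ 2.
  x = λ² - 7 - 7 = 4 - 14 ≡ 9; y = λ·(7 - 9) - 7 ≡ 8. → (9, 8)
3P: (9, 8) + (7, 7). λ = (7 - 8)/(7 - 9) ≡ 18/17 mod 19. 17⁻¹ ≡ 9 (mod 19), so λ ≡ 10.
  x = λ² - 9 - 7 = 100 - 16 ≡ 8; y = λ·(9 - 8) - 8 ≡ 2. → (8, 2)
4P: (8, 2) + (7, 7). λ = (7 - 2)/(7 - 8) ≡ 5/18 mod 19. 18⁻¹ ≡ 18 (mod 19), so λ ≡ 14.
  x = λ² - 8 - 7 = 196 - 15 ≡ 10; y = λ·(8 - 10) - 2 ≡ 8. → (10, 8)
5P: (10, 8) + (7, 7). λ = (7 - 8)/(7 - 10) ≡ 18/16 mod 19. 16⁻¹ ≡ 6 (mod 19), so λ ≡ 13.
  x = λ² - 10 - 7 = 169 - 17 ≡ 0; y = λ·(10 - 0) - 8 ≡ 8. → (0, 8)
6P: (0, 8) + (7, 7). λ = (7 - 8)/(7 - 0) ≡ 18/7 mod 19. 7⁻¹ ≡ 11 (mod 19) since 7·11 = 77 ≡ 1, so λ ≡ 8.
  x = λ² - 0 - 7 = 64 - 7 ≡ 0; y = λ·(0 - 0) - 8 ≡ 11. → (0, 11)
7P: (0, 11) + (7, 7). λ = (7 - 11)/(7 - 0) ≡ 15/7 mod 19. 7⁻¹ ≡ 11 (mod 19), so λ ≡ 13.
  x = λ² - 0 - 7 = 169 - 7 ≡ 10; y = λ·(0 - 10) - 11 ≡ 11. → (10, 11)
8P: (10, 11) + (7, 7). λ = (7 - 11)/(7 - 10) ≡ 15/16 mod 19. 16⁻¹ ≡ 6 (mod 19), so λ ≡ 14.
  x = λ² - 10 - 7 = 196 - 17 ≡ 8; y = λ·(10 - 8) - 11 ≡ 17. → (8, 17)
9P: (8, 17) + (7, 7). λ = (7 - 17)/(7 - 8) ≡ 9/18 mod 19. 18⁻¹ ≡ 18 (mod 19), so λ ≡ 10.
  x = λ² - 8 - 7 = 100 - 15 ≡ 9; y = λ·(8 - 9) - 17 ≡ 11. → (9, 11)
10P: (9, 11) + (7, 7). λ = (7 - 11)/(7 - 9) ≡ 15/17 mod 19. 17⁻¹ ≡ 9 (mod 19) since 17·9 = 153 ≡ 1, so λ ≡ 2.
  x = λ² - 9 - 7 = 4 - 16 ≡ 7; y = λ·(9 - 7) - 11 ≡ 12. → (7, 12)
11P: (7, 12) + (7, 7): same x and y₁ ≡ -y₂, so the sum is O.
11P = O, so the order is 11.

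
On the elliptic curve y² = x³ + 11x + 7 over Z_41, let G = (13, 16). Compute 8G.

Repeated addition: build up to 8G.
2G: tangent at (13, 16): λ = (3·13² + 11)/(2·16) ≡ 26/32. 32⁻¹ ≡ 9 (mod 41) since 32·9 = 288 ≡ 1, so λ ≡ 26·9 ≡ 29.
  x = λ² - 13 - 13 = 841 - 26 ≡ 36; y = λ·(13 - 36) - 16 ≡ 14. → (36, 14)
3G: (36, 14) + (13, 16). λ = (16 - 14)/(13 - 36) ≡ 2/18 mod 41. 18⁻¹ ≡ 16 (mod 41) since 18·16 = 288 ≡ 1, so λ ≡ 32.
  x = λ² - 36 - 13 = 1024 - 49 ≡ 32; y = λ·(36 - 32) - 14 ≡ 32. → (32, 32)
4G: (32, 32) + (13, 16). λ = (16 - 32)/(13 - 32) ≡ 25/22 mod 41. 22⁻¹ ≡ 28 (mod 41) since 22·28 = 616 ≡ 1, so λ ≡ 3.
  x = λ² - 32 - 13 = 9 - 45 ≡ 5; y = λ·(32 - 5) - 32 ≡ 8. → (5, 8)
5G: (5, 8) + (13, 16). λ = (16 - 8)/(13 - 5) ≡ 8/8 mod 41. 8⁻¹ ≡ 36 (mod 41), so λ ≡ 1.
  x = λ² - 5 - 13 = 1 - 18 ≡ 24; y = λ·(5 - 24) - 8 ≡ 14. → (24, 14)
6G: (24, 14) + (13, 16). λ = (16 - 14)/(13 - 24) ≡ 2/30 mod 41. 30⁻¹ ≡ 26 (mod 41) since 30·26 = 780 ≡ 1, so λ ≡ 11.
  x = λ² - 24 - 13 = 121 - 37 ≡ 2; y = λ·(24 - 2) - 14 ≡ 23. → (2, 23)
7G: (2, 23) + (13, 16). λ = (16 - 23)/(13 - 2) ≡ 34/11 mod 41. 11⁻¹ ≡ 15 (mod 41), so λ ≡ 18.
  x = λ² - 2 - 13 = 324 - 15 ≡ 22; y = λ·(2 - 22) - 23 ≡ 27. → (22, 27)
8G: (22, 27) + (13, 16). λ = (16 - 27)/(13 - 22) ≡ 30/32 mod 41. 32⁻¹ ≡ 9 (mod 41) since 32·9 = 288 ≡ 1, so λ ≡ 24.
  x = λ² - 22 - 13 = 576 - 35 ≡ 8; y = λ·(22 - 8) - 27 ≡ 22. → (8, 22)

(8, 22)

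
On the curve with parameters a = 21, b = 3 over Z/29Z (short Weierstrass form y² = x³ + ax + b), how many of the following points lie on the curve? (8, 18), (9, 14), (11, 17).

2

(8, 18): 18² ≡ 5, rhs ≡ 16 → off.
(9, 14): 14² ≡ 22, rhs ≡ 22 → on.
(11, 17): 17² ≡ 28, rhs ≡ 28 → on.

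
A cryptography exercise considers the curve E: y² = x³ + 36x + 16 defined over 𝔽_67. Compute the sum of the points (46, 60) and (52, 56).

(46, 60) + (52, 56). λ = (56 - 60)/(52 - 46) ≡ 63/6 mod 67. 6⁻¹ ≡ 56 (mod 67), so λ ≡ 44.
  x = λ² - 46 - 52 = 1936 - 98 ≡ 29; y = λ·(46 - 29) - 60 ≡ 18. → (29, 18)

(29, 18)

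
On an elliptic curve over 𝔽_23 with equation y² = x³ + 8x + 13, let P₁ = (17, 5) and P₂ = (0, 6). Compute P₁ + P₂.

(17, 5) + (0, 6). λ = (6 - 5)/(0 - 17) ≡ 1/6 mod 23. 6⁻¹ ≡ 4 (mod 23), so λ ≡ 4.
  x = λ² - 17 - 0 = 16 - 17 ≡ 22; y = λ·(17 - 22) - 5 ≡ 21. → (22, 21)

(22, 21)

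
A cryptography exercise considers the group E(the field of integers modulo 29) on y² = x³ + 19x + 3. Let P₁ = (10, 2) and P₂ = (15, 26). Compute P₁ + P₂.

(10, 2) + (15, 26). λ = (26 - 2)/(15 - 10) ≡ 24/5 mod 29. 5⁻¹ ≡ 6 (mod 29) since 5·6 = 30 ≡ 1, so λ ≡ 28.
  x = λ² - 10 - 15 = 784 - 25 ≡ 5; y = λ·(10 - 5) - 2 ≡ 22. → (5, 22)

(5, 22)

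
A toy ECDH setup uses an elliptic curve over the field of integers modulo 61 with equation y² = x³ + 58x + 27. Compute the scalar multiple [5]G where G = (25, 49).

Double-and-add on 5 = (101)₂. Start with G = (25, 49) for the leading 1-bit.
double: tangent at (25, 49): λ = (3·25² + 58)/(2·49) ≡ 42/37. 37⁻¹ ≡ 33 (mod 61) since 37·33 = 1221 ≡ 1, so λ ≡ 42·33 ≡ 44.
  x = λ² - 25 - 25 = 1936 - 50 ≡ 56; y = λ·(25 - 56) - 49 ≡ 51. → (56, 51)
double: tangent at (56, 51): λ = (3·56² + 58)/(2·51) ≡ 11/41. 41⁻¹ ≡ 3 (mod 61), so λ ≡ 11·3 ≡ 33.
  x = λ² - 56 - 56 = 1089 - 112 ≡ 1; y = λ·(56 - 1) - 51 ≡ 56. → (1, 56)
add G: (1, 56) + (25, 49). λ = (49 - 56)/(25 - 1) ≡ 54/24 mod 61. 24⁻¹ ≡ 28 (mod 61), so λ ≡ 48.
  x = λ² - 1 - 25 = 2304 - 26 ≡ 21; y = λ·(1 - 21) - 56 ≡ 21. → (21, 21)

(21, 21)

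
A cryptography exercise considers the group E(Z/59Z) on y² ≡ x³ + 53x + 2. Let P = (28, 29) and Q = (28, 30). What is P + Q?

The two points share x = 28 and their y-coordinates satisfy 29 + 30 ≡ 0 (mod 59), so they are inverses. Their sum is O.

O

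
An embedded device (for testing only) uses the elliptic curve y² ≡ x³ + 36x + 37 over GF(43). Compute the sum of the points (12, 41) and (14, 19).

(9, 12)

(12, 41) + (14, 19). λ = (19 - 41)/(14 - 12) ≡ 21/2 mod 43. 2⁻¹ ≡ 22 (mod 43) since 2·22 = 44 ≡ 1, so λ ≡ 32.
  x = λ² - 12 - 14 = 1024 - 26 ≡ 9; y = λ·(12 - 9) - 41 ≡ 12. → (9, 12)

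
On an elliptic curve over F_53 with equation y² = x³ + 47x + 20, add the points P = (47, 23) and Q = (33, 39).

(47, 23) + (33, 39). λ = (39 - 23)/(33 - 47) ≡ 16/39 mod 53. 39⁻¹ ≡ 34 (mod 53), so λ ≡ 14.
  x = λ² - 47 - 33 = 196 - 80 ≡ 10; y = λ·(47 - 10) - 23 ≡ 18. → (10, 18)

(10, 18)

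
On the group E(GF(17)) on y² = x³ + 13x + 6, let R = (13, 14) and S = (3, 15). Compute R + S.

(13, 14) + (3, 15). λ = (15 - 14)/(3 - 13) ≡ 1/7 mod 17. 7⁻¹ ≡ 5 (mod 17), so λ ≡ 5.
  x = λ² - 13 - 3 = 25 - 16 ≡ 9; y = λ·(13 - 9) - 14 ≡ 6. → (9, 6)

(9, 6)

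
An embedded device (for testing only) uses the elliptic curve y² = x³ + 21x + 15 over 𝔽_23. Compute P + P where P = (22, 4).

tangent at (22, 4): λ = (3·22² + 21)/(2·4) ≡ 1/8. 8⁻¹ ≡ 3 (mod 23), so λ ≡ 1·3 ≡ 3.
  x = λ² - 22 - 22 = 9 - 44 ≡ 11; y = λ·(22 - 11) - 4 ≡ 6. → (11, 6)

(11, 6)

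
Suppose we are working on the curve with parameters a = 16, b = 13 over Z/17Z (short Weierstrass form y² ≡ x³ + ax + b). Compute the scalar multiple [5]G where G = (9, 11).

(2, 11)

Repeated addition: build up to 5G.
2G: tangent at (9, 11): λ = (3·9² + 16)/(2·11) ≡ 4/5. 5⁻¹ ≡ 7 (mod 17), so λ ≡ 4·7 ≡ 11.
  x = λ² - 9 - 9 = 121 - 18 ≡ 1; y = λ·(9 - 1) - 11 ≡ 9. → (1, 9)
3G: (1, 9) + (9, 11). λ = (11 - 9)/(9 - 1) ≡ 2/8 mod 17. 8⁻¹ ≡ 15 (mod 17), so λ ≡ 13.
  x = λ² - 1 - 9 = 169 - 10 ≡ 6; y = λ·(1 - 6) - 9 ≡ 11. → (6, 11)
4G: (6, 11) + (9, 11). λ = (11 - 11)/(9 - 6) ≡ 0/3 mod 17. 3⁻¹ ≡ 6 (mod 17), so λ ≡ 0.
  x = λ² - 6 - 9 = 0 - 15 ≡ 2; y = λ·(6 - 2) - 11 ≡ 6. → (2, 6)
5G: (2, 6) + (9, 11). λ = (11 - 6)/(9 - 2) ≡ 5/7 mod 17. 7⁻¹ ≡ 5 (mod 17) since 7·5 = 35 ≡ 1, so λ ≡ 8.
  x = λ² - 2 - 9 = 64 - 11 ≡ 2; y = λ·(2 - 2) - 6 ≡ 11. → (2, 11)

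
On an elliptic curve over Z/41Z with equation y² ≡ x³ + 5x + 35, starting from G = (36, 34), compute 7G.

(13, 1)

Double-and-add on 7 = (111)₂. Start with G = (36, 34) for the leading 1-bit.
double: tangent at (36, 34): λ = (3·36² + 5)/(2·34) ≡ 39/27. 27⁻¹ ≡ 38 (mod 41), so λ ≡ 39·38 ≡ 6.
  x = λ² - 36 - 36 = 36 - 72 ≡ 5; y = λ·(36 - 5) - 34 ≡ 29. → (5, 29)
add G: (5, 29) + (36, 34). λ = (34 - 29)/(36 - 5) ≡ 5/31 mod 41. 31⁻¹ ≡ 4 (mod 41), so λ ≡ 20.
  x = λ² - 5 - 36 = 400 - 41 ≡ 31; y = λ·(5 - 31) - 29 ≡ 25. → (31, 25)
double: tangent at (31, 25): λ = (3·31² + 5)/(2·25) ≡ 18/9. 9⁻¹ ≡ 32 (mod 41), so λ ≡ 18·32 ≡ 2.
  x = λ² - 31 - 31 = 4 - 62 ≡ 24; y = λ·(31 - 24) - 25 ≡ 30. → (24, 30)
add G: (24, 30) + (36, 34). λ = (34 - 30)/(36 - 24) ≡ 4/12 mod 41. 12⁻¹ ≡ 24 (mod 41) since 12·24 = 288 ≡ 1, so λ ≡ 14.
  x = λ² - 24 - 36 = 196 - 60 ≡ 13; y = λ·(24 - 13) - 30 ≡ 1. → (13, 1)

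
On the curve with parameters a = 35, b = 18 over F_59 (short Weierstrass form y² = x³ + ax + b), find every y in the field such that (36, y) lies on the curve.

x³ + 35x + 18 = 47934 ≡ 26 (mod 59).
Square roots of 26 mod 59: 12 and 47 (since 12² = 144 ≡ 26).

12, 47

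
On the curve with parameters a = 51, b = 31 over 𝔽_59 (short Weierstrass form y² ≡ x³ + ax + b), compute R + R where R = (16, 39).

tangent at (16, 39): λ = (3·16² + 51)/(2·39) ≡ 52/19. 19⁻¹ ≡ 28 (mod 59) since 19·28 = 532 ≡ 1, so λ ≡ 52·28 ≡ 40.
  x = λ² - 16 - 16 = 1600 - 32 ≡ 34; y = λ·(16 - 34) - 39 ≡ 8. → (34, 8)

(34, 8)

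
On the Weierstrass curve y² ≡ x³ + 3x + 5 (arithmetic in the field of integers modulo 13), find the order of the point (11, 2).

2P: tangent at (11, 2): λ = (3·11² + 3)/(2·2) ≡ 2/4. 4⁻¹ ≡ 10 (mod 13), so λ ≡ 2·10 ≡ 7.
  x = λ² - 11 - 11 = 49 - 22 ≡ 1; y = λ·(11 - 1) - 2 ≡ 3. → (1, 3)
3P: (1, 3) + (11, 2). λ = (2 - 3)/(11 - 1) ≡ 12/10 mod 13. 10⁻¹ ≡ 4 (mod 13) since 10·4 = 40 ≡ 1, so λ ≡ 9.
  x = λ² - 1 - 11 = 81 - 12 ≡ 4; y = λ·(1 - 4) - 3 ≡ 9. → (4, 9)
4P: (4, 9) + (11, 2). λ = (2 - 9)/(11 - 4) ≡ 6/7 mod 13. 7⁻¹ ≡ 2 (mod 13) since 7·2 = 14 ≡ 1, so λ ≡ 12.
  x = λ² - 4 - 11 = 144 - 15 ≡ 12; y = λ·(4 - 12) - 9 ≡ 12. → (12, 12)
5P: (12, 12) + (11, 2). λ = (2 - 12)/(11 - 12) ≡ 3/12 mod 13. 12⁻¹ ≡ 12 (mod 13), so λ ≡ 10.
  x = λ² - 12 - 11 = 100 - 23 ≡ 12; y = λ·(12 - 12) - 12 ≡ 1. → (12, 1)
6P: (12, 1) + (11, 2). λ = (2 - 1)/(11 - 12) ≡ 1/12 mod 13. 12⁻¹ ≡ 12 (mod 13) since 12·12 = 144 ≡ 1, so λ ≡ 12.
  x = λ² - 12 - 11 = 144 - 23 ≡ 4; y = λ·(12 - 4) - 1 ≡ 4. → (4, 4)
7P: (4, 4) + (11, 2). λ = (2 - 4)/(11 - 4) ≡ 11/7 mod 13. 7⁻¹ ≡ 2 (mod 13) since 7·2 = 14 ≡ 1, so λ ≡ 9.
  x = λ² - 4 - 11 = 81 - 15 ≡ 1; y = λ·(4 - 1) - 4 ≡ 10. → (1, 10)
8P: (1, 10) + (11, 2). λ = (2 - 10)/(11 - 1) ≡ 5/10 mod 13. 10⁻¹ ≡ 4 (mod 13), so λ ≡ 7.
  x = λ² - 1 - 11 = 49 - 12 ≡ 11; y = λ·(1 - 11) - 10 ≡ 11. → (11, 11)
9P: (11, 11) + (11, 2): same x and y₁ ≡ -y₂, so the sum is O.
9P = O, so the order is 9.

9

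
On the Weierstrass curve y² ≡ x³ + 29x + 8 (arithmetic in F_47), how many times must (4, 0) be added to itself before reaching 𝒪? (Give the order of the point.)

2

2P: (4, 0) + (4, 0): same x and y₁ ≡ -y₂, so the sum is 𝒪.
2P = 𝒪, so the order is 2.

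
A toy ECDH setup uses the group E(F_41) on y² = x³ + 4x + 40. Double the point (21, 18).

tangent at (21, 18): λ = (3·21² + 4)/(2·18) ≡ 15/36. 36⁻¹ ≡ 8 (mod 41) since 36·8 = 288 ≡ 1, so λ ≡ 15·8 ≡ 38.
  x = λ² - 21 - 21 = 1444 - 42 ≡ 8; y = λ·(21 - 8) - 18 ≡ 25. → (8, 25)

(8, 25)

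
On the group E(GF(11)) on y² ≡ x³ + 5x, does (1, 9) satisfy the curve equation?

no

y² = 9² ≡ 4; x³ + 5x + 0 = 6 ≡ 6 (mod 11). 4 ≠ 6.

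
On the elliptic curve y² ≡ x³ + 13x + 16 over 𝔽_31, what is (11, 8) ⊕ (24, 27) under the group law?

(11, 8) + (24, 27). λ = (27 - 8)/(24 - 11) ≡ 19/13 mod 31. 13⁻¹ ≡ 12 (mod 31) since 13·12 = 156 ≡ 1, so λ ≡ 11.
  x = λ² - 11 - 24 = 121 - 35 ≡ 24; y = λ·(11 - 24) - 8 ≡ 4. → (24, 4)

(24, 4)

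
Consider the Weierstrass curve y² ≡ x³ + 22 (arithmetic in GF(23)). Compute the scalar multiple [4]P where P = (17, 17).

O

Repeated addition: build up to 4P.
2P: tangent at (17, 17): λ = (3·17² + 0)/(2·17) ≡ 16/11. 11⁻¹ ≡ 21 (mod 23), so λ ≡ 16·21 ≡ 14.
  x = λ² - 17 - 17 = 196 - 34 ≡ 1; y = λ·(17 - 1) - 17 ≡ 0. → (1, 0)
3P: (1, 0) + (17, 17). λ = (17 - 0)/(17 - 1) ≡ 17/16 mod 23. 16⁻¹ ≡ 13 (mod 23), so λ ≡ 14.
  x = λ² - 1 - 17 = 196 - 18 ≡ 17; y = λ·(1 - 17) - 0 ≡ 6. → (17, 6)
4P: (17, 6) + (17, 17): same x and y₁ ≡ -y₂, so the sum is ∞.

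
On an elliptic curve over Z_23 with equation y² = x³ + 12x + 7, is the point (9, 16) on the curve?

no

y² = 16² ≡ 3; x³ + 12x + 7 = 844 ≡ 16 (mod 23). 3 ≠ 16.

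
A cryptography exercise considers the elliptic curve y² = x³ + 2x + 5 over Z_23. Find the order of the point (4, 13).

2P: tangent at (4, 13): λ = (3·4² + 2)/(2·13) ≡ 4/3. 3⁻¹ ≡ 8 (mod 23), so λ ≡ 4·8 ≡ 9.
  x = λ² - 4 - 4 = 81 - 8 ≡ 4; y = λ·(4 - 4) - 13 ≡ 10. → (4, 10)
3P: (4, 10) + (4, 13): same x and y₁ ≡ -y₂, so the sum is ∞.
3P = ∞, so the order is 3.

3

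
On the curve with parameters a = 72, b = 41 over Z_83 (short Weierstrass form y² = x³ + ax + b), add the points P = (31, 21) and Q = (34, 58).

(41, 77)

(31, 21) + (34, 58). λ = (58 - 21)/(34 - 31) ≡ 37/3 mod 83. 3⁻¹ ≡ 28 (mod 83), so λ ≡ 40.
  x = λ² - 31 - 34 = 1600 - 65 ≡ 41; y = λ·(31 - 41) - 21 ≡ 77. → (41, 77)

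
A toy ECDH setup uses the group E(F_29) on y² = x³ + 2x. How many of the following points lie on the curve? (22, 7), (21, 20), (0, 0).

(22, 7): 7² ≡ 20, rhs ≡ 20 → on.
(21, 20): 20² ≡ 23, rhs ≡ 23 → on.
(0, 0): 0² ≡ 0, rhs ≡ 0 → on.

3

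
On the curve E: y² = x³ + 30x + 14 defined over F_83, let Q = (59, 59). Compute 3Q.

(67, 70)

Repeated addition: build up to 3Q.
2Q: tangent at (59, 59): λ = (3·59² + 30)/(2·59) ≡ 15/35. 35⁻¹ ≡ 19 (mod 83) since 35·19 = 665 ≡ 1, so λ ≡ 15·19 ≡ 36.
  x = λ² - 59 - 59 = 1296 - 118 ≡ 16; y = λ·(59 - 16) - 59 ≡ 78. → (16, 78)
3Q: (16, 78) + (59, 59). λ = (59 - 78)/(59 - 16) ≡ 64/43 mod 83. 43⁻¹ ≡ 56 (mod 83), so λ ≡ 15.
  x = λ² - 16 - 59 = 225 - 75 ≡ 67; y = λ·(16 - 67) - 78 ≡ 70. → (67, 70)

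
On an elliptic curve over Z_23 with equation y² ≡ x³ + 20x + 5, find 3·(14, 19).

Write P = (14, 19).
Repeated addition: build up to 3P.
2P: tangent at (14, 19): λ = (3·14² + 20)/(2·19) ≡ 10/15. 15⁻¹ ≡ 20 (mod 23), so λ ≡ 10·20 ≡ 16.
  x = λ² - 14 - 14 = 256 - 28 ≡ 21; y = λ·(14 - 21) - 19 ≡ 7. → (21, 7)
3P: (21, 7) + (14, 19). λ = (19 - 7)/(14 - 21) ≡ 12/16 mod 23. 16⁻¹ ≡ 13 (mod 23) since 16·13 = 208 ≡ 1, so λ ≡ 18.
  x = λ² - 21 - 14 = 324 - 35 ≡ 13; y = λ·(21 - 13) - 7 ≡ 22. → (13, 22)

(13, 22)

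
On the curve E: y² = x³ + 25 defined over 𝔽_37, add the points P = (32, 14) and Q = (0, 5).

(26, 27)

(32, 14) + (0, 5). λ = (5 - 14)/(0 - 32) ≡ 28/5 mod 37. 5⁻¹ ≡ 15 (mod 37), so λ ≡ 13.
  x = λ² - 32 - 0 = 169 - 32 ≡ 26; y = λ·(32 - 26) - 14 ≡ 27. → (26, 27)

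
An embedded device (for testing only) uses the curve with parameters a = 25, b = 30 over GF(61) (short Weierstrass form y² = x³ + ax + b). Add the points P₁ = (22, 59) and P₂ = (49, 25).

(22, 59) + (49, 25). λ = (25 - 59)/(49 - 22) ≡ 27/27 mod 61. 27⁻¹ ≡ 52 (mod 61) since 27·52 = 1404 ≡ 1, so λ ≡ 1.
  x = λ² - 22 - 49 = 1 - 71 ≡ 52; y = λ·(22 - 52) - 59 ≡ 33. → (52, 33)

(52, 33)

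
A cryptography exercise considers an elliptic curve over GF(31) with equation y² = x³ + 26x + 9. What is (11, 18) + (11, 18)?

tangent at (11, 18): λ = (3·11² + 26)/(2·18) ≡ 17/5. 5⁻¹ ≡ 25 (mod 31), so λ ≡ 17·25 ≡ 22.
  x = λ² - 11 - 11 = 484 - 22 ≡ 28; y = λ·(11 - 28) - 18 ≡ 11. → (28, 11)

(28, 11)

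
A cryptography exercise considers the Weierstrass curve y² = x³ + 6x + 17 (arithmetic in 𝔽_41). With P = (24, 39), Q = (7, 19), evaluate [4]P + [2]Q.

First 4P:
Double-and-add on 4 = (100)₂. Start with P = (24, 39) for the leading 1-bit.
double: tangent at (24, 39): λ = (3·24² + 6)/(2·39) ≡ 12/37. 37⁻¹ ≡ 10 (mod 41), so λ ≡ 12·10 ≡ 38.
  x = λ² - 24 - 24 = 1444 - 48 ≡ 2; y = λ·(24 - 2) - 39 ≡ 18. → (2, 18)
double: tangent at (2, 18): λ = (3·2² + 6)/(2·18) ≡ 18/36. 36⁻¹ ≡ 8 (mod 41) since 36·8 = 288 ≡ 1, so λ ≡ 18·8 ≡ 21.
  x = λ² - 2 - 2 = 441 - 4 ≡ 27; y = λ·(2 - 27) - 18 ≡ 31. → (27, 31)
4P = (27, 31).
Next 2Q:
Repeated addition: build up to 2Q.
2Q: tangent at (7, 19): λ = (3·7² + 6)/(2·19) ≡ 30/38. 38⁻¹ ≡ 27 (mod 41), so λ ≡ 30·27 ≡ 31.
  x = λ² - 7 - 7 = 961 - 14 ≡ 4; y = λ·(7 - 4) - 19 ≡ 33. → (4, 33)
2Q = (4, 33).
Finally 4P + 2Q:
(27, 31) + (4, 33). λ = (33 - 31)/(4 - 27) ≡ 2/18 mod 41. 18⁻¹ ≡ 16 (mod 41), so λ ≡ 32.
  x = λ² - 27 - 4 = 1024 - 31 ≡ 9; y = λ·(27 - 9) - 31 ≡ 12. → (9, 12)

(9, 12)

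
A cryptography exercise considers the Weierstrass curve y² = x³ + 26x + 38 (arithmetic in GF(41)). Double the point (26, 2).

(31, 34)

tangent at (26, 2): λ = (3·26² + 26)/(2·2) ≡ 4/4. 4⁻¹ ≡ 31 (mod 41) since 4·31 = 124 ≡ 1, so λ ≡ 4·31 ≡ 1.
  x = λ² - 26 - 26 = 1 - 52 ≡ 31; y = λ·(26 - 31) - 2 ≡ 34. → (31, 34)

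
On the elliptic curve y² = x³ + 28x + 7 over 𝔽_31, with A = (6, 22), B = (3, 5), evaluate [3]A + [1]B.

(4, 20)

First 3A:
Repeated addition: build up to 3A.
2A: tangent at (6, 22): λ = (3·6² + 28)/(2·22) ≡ 12/13. 13⁻¹ ≡ 12 (mod 31), so λ ≡ 12·12 ≡ 20.
  x = λ² - 6 - 6 = 400 - 12 ≡ 16; y = λ·(6 - 16) - 22 ≡ 26. → (16, 26)
3A: (16, 26) + (6, 22). λ = (22 - 26)/(6 - 16) ≡ 27/21 mod 31. 21⁻¹ ≡ 3 (mod 31) since 21·3 = 63 ≡ 1, so λ ≡ 19.
  x = λ² - 16 - 6 = 361 - 22 ≡ 29; y = λ·(16 - 29) - 26 ≡ 6. → (29, 6)
3A = (29, 6).
Finally 3A + B:
(29, 6) + (3, 5). λ = (5 - 6)/(3 - 29) ≡ 30/5 mod 31. 5⁻¹ ≡ 25 (mod 31), so λ ≡ 6.
  x = λ² - 29 - 3 = 36 - 32 ≡ 4; y = λ·(29 - 4) - 6 ≡ 20. → (4, 20)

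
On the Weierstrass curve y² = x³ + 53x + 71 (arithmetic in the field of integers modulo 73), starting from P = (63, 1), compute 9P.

(46, 45)

Double-and-add on 9 = (1001)₂. Start with P = (63, 1) for the leading 1-bit.
double: tangent at (63, 1): λ = (3·63² + 53)/(2·1) ≡ 61/2. 2⁻¹ ≡ 37 (mod 73), so λ ≡ 61·37 ≡ 67.
  x = λ² - 63 - 63 = 4489 - 126 ≡ 56; y = λ·(63 - 56) - 1 ≡ 30. → (56, 30)
double: tangent at (56, 30): λ = (3·56² + 53)/(2·30) ≡ 44/60. 60⁻¹ ≡ 28 (mod 73), so λ ≡ 44·28 ≡ 64.
  x = λ² - 56 - 56 = 4096 - 112 ≡ 42; y = λ·(56 - 42) - 30 ≡ 63. → (42, 63)
double: tangent at (42, 63): λ = (3·42² + 53)/(2·63) ≡ 16/53. 53⁻¹ ≡ 62 (mod 73) since 53·62 = 3286 ≡ 1, so λ ≡ 16·62 ≡ 43.
  x = λ² - 42 - 42 = 1849 - 84 ≡ 13; y = λ·(42 - 13) - 63 ≡ 16. → (13, 16)
add P: (13, 16) + (63, 1). λ = (1 - 16)/(63 - 13) ≡ 58/50 mod 73. 50⁻¹ ≡ 19 (mod 73) since 50·19 = 950 ≡ 1, so λ ≡ 7.
  x = λ² - 13 - 63 = 49 - 76 ≡ 46; y = λ·(13 - 46) - 16 ≡ 45. → (46, 45)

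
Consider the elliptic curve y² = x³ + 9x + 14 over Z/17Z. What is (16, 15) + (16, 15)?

(11, 4)

tangent at (16, 15): λ = (3·16² + 9)/(2·15) ≡ 12/13. 13⁻¹ ≡ 4 (mod 17), so λ ≡ 12·4 ≡ 14.
  x = λ² - 16 - 16 = 196 - 32 ≡ 11; y = λ·(16 - 11) - 15 ≡ 4. → (11, 4)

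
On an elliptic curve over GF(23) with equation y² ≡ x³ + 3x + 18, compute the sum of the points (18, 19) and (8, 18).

(0, 15)

(18, 19) + (8, 18). λ = (18 - 19)/(8 - 18) ≡ 22/13 mod 23. 13⁻¹ ≡ 16 (mod 23) since 13·16 = 208 ≡ 1, so λ ≡ 7.
  x = λ² - 18 - 8 = 49 - 26 ≡ 0; y = λ·(18 - 0) - 19 ≡ 15. → (0, 15)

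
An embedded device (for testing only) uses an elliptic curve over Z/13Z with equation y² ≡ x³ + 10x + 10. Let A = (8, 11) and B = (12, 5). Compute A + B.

(8, 11) + (12, 5). λ = (5 - 11)/(12 - 8) ≡ 7/4 mod 13. 4⁻¹ ≡ 10 (mod 13), so λ ≡ 5.
  x = λ² - 8 - 12 = 25 - 20 ≡ 5; y = λ·(8 - 5) - 11 ≡ 4. → (5, 4)

(5, 4)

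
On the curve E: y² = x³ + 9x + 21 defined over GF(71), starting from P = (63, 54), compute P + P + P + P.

(7, 70)

Repeated addition: build up to 4P.
2P: tangent at (63, 54): λ = (3·63² + 9)/(2·54) ≡ 59/37. 37⁻¹ ≡ 48 (mod 71), so λ ≡ 59·48 ≡ 63.
  x = λ² - 63 - 63 = 3969 - 126 ≡ 9; y = λ·(63 - 9) - 54 ≡ 11. → (9, 11)
3P: (9, 11) + (63, 54). λ = (54 - 11)/(63 - 9) ≡ 43/54 mod 71. 54⁻¹ ≡ 25 (mod 71) since 54·25 = 1350 ≡ 1, so λ ≡ 10.
  x = λ² - 9 - 63 = 100 - 72 ≡ 28; y = λ·(9 - 28) - 11 ≡ 12. → (28, 12)
4P: (28, 12) + (63, 54). λ = (54 - 12)/(63 - 28) ≡ 42/35 mod 71. 35⁻¹ ≡ 69 (mod 71) since 35·69 = 2415 ≡ 1, so λ ≡ 58.
  x = λ² - 28 - 63 = 3364 - 91 ≡ 7; y = λ·(28 - 7) - 12 ≡ 70. → (7, 70)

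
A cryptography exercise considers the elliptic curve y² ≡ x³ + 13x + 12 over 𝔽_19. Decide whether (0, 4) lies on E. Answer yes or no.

no

y² = 4² ≡ 16; x³ + 13x + 12 = 12 ≡ 12 (mod 19). 16 ≠ 12.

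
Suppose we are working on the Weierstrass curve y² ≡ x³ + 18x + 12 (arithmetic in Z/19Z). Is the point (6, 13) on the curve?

no

y² = 13² ≡ 17; x³ + 18x + 12 = 336 ≡ 13 (mod 19). 17 ≠ 13.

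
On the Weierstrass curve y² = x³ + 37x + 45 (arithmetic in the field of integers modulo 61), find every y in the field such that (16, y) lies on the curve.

6, 55

x³ + 37x + 45 = 4733 ≡ 36 (mod 61).
Square roots of 36 mod 61: 6 and 55 (since 6² = 36 ≡ 36).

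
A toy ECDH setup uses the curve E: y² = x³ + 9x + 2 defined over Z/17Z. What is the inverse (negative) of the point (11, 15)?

(11, 2)

-(11, 15) = (11, -15 mod 17) = (11, 2).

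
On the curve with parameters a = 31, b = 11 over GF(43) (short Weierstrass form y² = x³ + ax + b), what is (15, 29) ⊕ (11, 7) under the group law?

(15, 29) + (11, 7). λ = (7 - 29)/(11 - 15) ≡ 21/39 mod 43. 39⁻¹ ≡ 32 (mod 43), so λ ≡ 27.
  x = λ² - 15 - 11 = 729 - 26 ≡ 15; y = λ·(15 - 15) - 29 ≡ 14. → (15, 14)

(15, 14)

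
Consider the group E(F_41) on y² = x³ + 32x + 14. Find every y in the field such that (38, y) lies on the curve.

x³ + 32x + 14 = 56102 ≡ 14 (mod 41).
14 is a non-residue mod 41; no y exists.

none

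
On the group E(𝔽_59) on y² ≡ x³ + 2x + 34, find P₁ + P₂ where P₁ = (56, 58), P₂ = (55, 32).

(56, 58) + (55, 32). λ = (32 - 58)/(55 - 56) ≡ 33/58 mod 59. 58⁻¹ ≡ 58 (mod 59) since 58·58 = 3364 ≡ 1, so λ ≡ 26.
  x = λ² - 56 - 55 = 676 - 111 ≡ 34; y = λ·(56 - 34) - 58 ≡ 42. → (34, 42)

(34, 42)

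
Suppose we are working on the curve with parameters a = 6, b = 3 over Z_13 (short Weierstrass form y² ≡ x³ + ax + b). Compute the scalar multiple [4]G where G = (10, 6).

Repeated addition: build up to 4G.
2G: tangent at (10, 6): λ = (3·10² + 6)/(2·6) ≡ 7/12. 12⁻¹ ≡ 12 (mod 13) since 12·12 = 144 ≡ 1, so λ ≡ 7·12 ≡ 6.
  x = λ² - 10 - 10 = 36 - 20 ≡ 3; y = λ·(10 - 3) - 6 ≡ 10. → (3, 10)
3G: (3, 10) + (10, 6). λ = (6 - 10)/(10 - 3) ≡ 9/7 mod 13. 7⁻¹ ≡ 2 (mod 13) since 7·2 = 14 ≡ 1, so λ ≡ 5.
  x = λ² - 3 - 10 = 25 - 13 ≡ 12; y = λ·(3 - 12) - 10 ≡ 10. → (12, 10)
4G: (12, 10) + (10, 6). λ = (6 - 10)/(10 - 12) ≡ 9/11 mod 13. 11⁻¹ ≡ 6 (mod 13), so λ ≡ 2.
  x = λ² - 12 - 10 = 4 - 22 ≡ 8; y = λ·(12 - 8) - 10 ≡ 11. → (8, 11)

(8, 11)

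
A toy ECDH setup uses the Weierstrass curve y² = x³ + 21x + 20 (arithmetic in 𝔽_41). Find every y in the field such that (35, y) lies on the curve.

x³ + 21x + 20 = 43630 ≡ 6 (mod 41).
6 is a non-residue mod 41; no y exists.

none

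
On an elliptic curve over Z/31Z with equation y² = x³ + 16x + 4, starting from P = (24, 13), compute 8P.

(24, 18)

Double-and-add on 8 = (1000)₂. Start with P = (24, 13) for the leading 1-bit.
double: tangent at (24, 13): λ = (3·24² + 16)/(2·13) ≡ 8/26. 26⁻¹ ≡ 6 (mod 31), so λ ≡ 8·6 ≡ 17.
  x = λ² - 24 - 24 = 289 - 48 ≡ 24; y = λ·(24 - 24) - 13 ≡ 18. → (24, 18)
double: tangent at (24, 18): λ = (3·24² + 16)/(2·18) ≡ 8/5. 5⁻¹ ≡ 25 (mod 31) since 5·25 = 125 ≡ 1, so λ ≡ 8·25 ≡ 14.
  x = λ² - 24 - 24 = 196 - 48 ≡ 24; y = λ·(24 - 24) - 18 ≡ 13. → (24, 13)
double: tangent at (24, 13): λ = (3·24² + 16)/(2·13) ≡ 8/26. 26⁻¹ ≡ 6 (mod 31), so λ ≡ 8·6 ≡ 17.
  x = λ² - 24 - 24 = 289 - 48 ≡ 24; y = λ·(24 - 24) - 13 ≡ 18. → (24, 18)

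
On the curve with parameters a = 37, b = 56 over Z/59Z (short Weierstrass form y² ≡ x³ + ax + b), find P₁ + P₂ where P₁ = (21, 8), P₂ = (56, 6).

(21, 8) + (56, 6). λ = (6 - 8)/(56 - 21) ≡ 57/35 mod 59. 35⁻¹ ≡ 27 (mod 59), so λ ≡ 5.
  x = λ² - 21 - 56 = 25 - 77 ≡ 7; y = λ·(21 - 7) - 8 ≡ 3. → (7, 3)

(7, 3)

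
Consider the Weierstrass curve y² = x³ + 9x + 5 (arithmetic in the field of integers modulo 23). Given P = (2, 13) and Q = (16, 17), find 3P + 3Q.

First 3P:
Repeated addition: build up to 3P.
2P: tangent at (2, 13): λ = (3·2² + 9)/(2·13) ≡ 21/3. 3⁻¹ ≡ 8 (mod 23), so λ ≡ 21·8 ≡ 7.
  x = λ² - 2 - 2 = 49 - 4 ≡ 22; y = λ·(2 - 22) - 13 ≡ 8. → (22, 8)
3P: (22, 8) + (2, 13). λ = (13 - 8)/(2 - 22) ≡ 5/3 mod 23. 3⁻¹ ≡ 8 (mod 23) since 3·8 = 24 ≡ 1, so λ ≡ 17.
  x = λ² - 22 - 2 = 289 - 24 ≡ 12; y = λ·(22 - 12) - 8 ≡ 1. → (12, 1)
3P = (12, 1).
Next 3Q:
Repeated addition: build up to 3Q.
2Q: tangent at (16, 17): λ = (3·16² + 9)/(2·17) ≡ 18/11. 11⁻¹ ≡ 21 (mod 23) since 11·21 = 231 ≡ 1, so λ ≡ 18·21 ≡ 10.
  x = λ² - 16 - 16 = 100 - 32 ≡ 22; y = λ·(16 - 22) - 17 ≡ 15. → (22, 15)
3Q: (22, 15) + (16, 17). λ = (17 - 15)/(16 - 22) ≡ 2/17 mod 23. 17⁻¹ ≡ 19 (mod 23), so λ ≡ 15.
  x = λ² - 22 - 16 = 225 - 38 ≡ 3; y = λ·(22 - 3) - 15 ≡ 17. → (3, 17)
3Q = (3, 17).
Finally 3P + 3Q:
(12, 1) + (3, 17). λ = (17 - 1)/(3 - 12) ≡ 16/14 mod 23. 14⁻¹ ≡ 5 (mod 23), so λ ≡ 11.
  x = λ² - 12 - 3 = 121 - 15 ≡ 14; y = λ·(12 - 14) - 1 ≡ 0. → (14, 0)

(14, 0)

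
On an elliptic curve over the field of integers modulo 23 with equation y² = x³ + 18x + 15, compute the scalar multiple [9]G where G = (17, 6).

Double-and-add on 9 = (1001)₂. Start with G = (17, 6) for the leading 1-bit.
double: tangent at (17, 6): λ = (3·17² + 18)/(2·6) ≡ 11/12. 12⁻¹ ≡ 2 (mod 23) since 12·2 = 24 ≡ 1, so λ ≡ 11·2 ≡ 22.
  x = λ² - 17 - 17 = 484 - 34 ≡ 13; y = λ·(17 - 13) - 6 ≡ 13. → (13, 13)
double: tangent at (13, 13): λ = (3·13² + 18)/(2·13) ≡ 19/3. 3⁻¹ ≡ 8 (mod 23), so λ ≡ 19·8 ≡ 14.
  x = λ² - 13 - 13 = 196 - 26 ≡ 9; y = λ·(13 - 9) - 13 ≡ 20. → (9, 20)
double: tangent at (9, 20): λ = (3·9² + 18)/(2·20) ≡ 8/17. 17⁻¹ ≡ 19 (mod 23), so λ ≡ 8·19 ≡ 14.
  x = λ² - 9 - 9 = 196 - 18 ≡ 17; y = λ·(9 - 17) - 20 ≡ 6. → (17, 6)
add G: tangent at (17, 6): λ = (3·17² + 18)/(2·6) ≡ 11/12. 12⁻¹ ≡ 2 (mod 23) since 12·2 = 24 ≡ 1, so λ ≡ 11·2 ≡ 22.
  x = λ² - 17 - 17 = 484 - 34 ≡ 13; y = λ·(17 - 13) - 6 ≡ 13. → (13, 13)

(13, 13)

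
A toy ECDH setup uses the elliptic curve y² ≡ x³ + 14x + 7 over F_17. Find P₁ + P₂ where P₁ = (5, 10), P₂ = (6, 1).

(2, 14)

(5, 10) + (6, 1). λ = (1 - 10)/(6 - 5) ≡ 8/1 mod 17. 1⁻¹ ≡ 1 (mod 17) since 1·1 = 1 ≡ 1, so λ ≡ 8.
  x = λ² - 5 - 6 = 64 - 11 ≡ 2; y = λ·(5 - 2) - 10 ≡ 14. → (2, 14)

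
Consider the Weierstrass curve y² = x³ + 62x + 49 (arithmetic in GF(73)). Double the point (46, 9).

(51, 3)

tangent at (46, 9): λ = (3·46² + 62)/(2·9) ≡ 59/18. 18⁻¹ ≡ 69 (mod 73), so λ ≡ 59·69 ≡ 56.
  x = λ² - 46 - 46 = 3136 - 92 ≡ 51; y = λ·(46 - 51) - 9 ≡ 3. → (51, 3)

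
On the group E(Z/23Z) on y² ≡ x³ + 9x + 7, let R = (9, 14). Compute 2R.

tangent at (9, 14): λ = (3·9² + 9)/(2·14) ≡ 22/5. 5⁻¹ ≡ 14 (mod 23), so λ ≡ 22·14 ≡ 9.
  x = λ² - 9 - 9 = 81 - 18 ≡ 17; y = λ·(9 - 17) - 14 ≡ 6. → (17, 6)

(17, 6)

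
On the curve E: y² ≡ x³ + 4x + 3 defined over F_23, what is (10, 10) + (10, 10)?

(16, 0)

tangent at (10, 10): λ = (3·10² + 4)/(2·10) ≡ 5/20. 20⁻¹ ≡ 15 (mod 23), so λ ≡ 5·15 ≡ 6.
  x = λ² - 10 - 10 = 36 - 20 ≡ 16; y = λ·(10 - 16) - 10 ≡ 0. → (16, 0)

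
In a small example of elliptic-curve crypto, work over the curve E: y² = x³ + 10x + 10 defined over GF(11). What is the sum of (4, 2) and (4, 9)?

The two points share x = 4 and their y-coordinates satisfy 2 + 9 ≡ 0 (mod 11), so they are inverses. Their sum is ∞.

O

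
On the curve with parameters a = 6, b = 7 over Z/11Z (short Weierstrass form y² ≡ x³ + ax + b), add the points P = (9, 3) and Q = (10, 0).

(9, 3) + (10, 0). λ = (0 - 3)/(10 - 9) ≡ 8/1 mod 11. 1⁻¹ ≡ 1 (mod 11), so λ ≡ 8.
  x = λ² - 9 - 10 = 64 - 19 ≡ 1; y = λ·(9 - 1) - 3 ≡ 6. → (1, 6)

(1, 6)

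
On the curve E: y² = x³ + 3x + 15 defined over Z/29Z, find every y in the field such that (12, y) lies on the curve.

x³ + 3x + 15 = 1779 ≡ 10 (mod 29).
10 is a non-residue mod 29; no y exists.

none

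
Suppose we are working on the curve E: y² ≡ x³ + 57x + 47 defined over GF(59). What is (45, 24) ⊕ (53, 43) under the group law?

(45, 24) + (53, 43). λ = (43 - 24)/(53 - 45) ≡ 19/8 mod 59. 8⁻¹ ≡ 37 (mod 59) since 8·37 = 296 ≡ 1, so λ ≡ 54.
  x = λ² - 45 - 53 = 2916 - 98 ≡ 45; y = λ·(45 - 45) - 24 ≡ 35. → (45, 35)

(45, 35)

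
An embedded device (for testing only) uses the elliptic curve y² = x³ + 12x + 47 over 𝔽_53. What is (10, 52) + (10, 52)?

tangent at (10, 52): λ = (3·10² + 12)/(2·52) ≡ 47/51. 51⁻¹ ≡ 26 (mod 53), so λ ≡ 47·26 ≡ 3.
  x = λ² - 10 - 10 = 9 - 20 ≡ 42; y = λ·(10 - 42) - 52 ≡ 11. → (42, 11)

(42, 11)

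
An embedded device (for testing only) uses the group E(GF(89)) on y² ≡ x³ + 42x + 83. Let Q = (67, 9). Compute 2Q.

(80, 69)

tangent at (67, 9): λ = (3·67² + 42)/(2·9) ≡ 70/18. 18⁻¹ ≡ 5 (mod 89), so λ ≡ 70·5 ≡ 83.
  x = λ² - 67 - 67 = 6889 - 134 ≡ 80; y = λ·(67 - 80) - 9 ≡ 69. → (80, 69)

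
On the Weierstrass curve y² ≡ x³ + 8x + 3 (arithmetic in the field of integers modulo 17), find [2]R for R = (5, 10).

(15, 8)

tangent at (5, 10): λ = (3·5² + 8)/(2·10) ≡ 15/3. 3⁻¹ ≡ 6 (mod 17), so λ ≡ 15·6 ≡ 5.
  x = λ² - 5 - 5 = 25 - 10 ≡ 15; y = λ·(5 - 15) - 10 ≡ 8. → (15, 8)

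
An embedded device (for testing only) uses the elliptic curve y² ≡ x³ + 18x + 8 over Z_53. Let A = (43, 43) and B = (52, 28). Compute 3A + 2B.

First 3A:
Repeated addition: build up to 3A.
2A: tangent at (43, 43): λ = (3·43² + 18)/(2·43) ≡ 0/33. 33⁻¹ ≡ 45 (mod 53) since 33·45 = 1485 ≡ 1, so λ ≡ 0·45 ≡ 0.
  x = λ² - 43 - 43 = 0 - 86 ≡ 20; y = λ·(43 - 20) - 43 ≡ 10. → (20, 10)
3A: (20, 10) + (43, 43). λ = (43 - 10)/(43 - 20) ≡ 33/23 mod 53. 23⁻¹ ≡ 30 (mod 53) since 23·30 = 690 ≡ 1, so λ ≡ 36.
  x = λ² - 20 - 43 = 1296 - 63 ≡ 14; y = λ·(20 - 14) - 10 ≡ 47. → (14, 47)
3A = (14, 47).
Next 2B:
Repeated addition: build up to 2B.
2B: tangent at (52, 28): λ = (3·52² + 18)/(2·28) ≡ 21/3. 3⁻¹ ≡ 18 (mod 53) since 3·18 = 54 ≡ 1, so λ ≡ 21·18 ≡ 7.
  x = λ² - 52 - 52 = 49 - 104 ≡ 51; y = λ·(52 - 51) - 28 ≡ 32. → (51, 32)
2B = (51, 32).
Finally 3A + 2B:
(14, 47) + (51, 32). λ = (32 - 47)/(51 - 14) ≡ 38/37 mod 53. 37⁻¹ ≡ 43 (mod 53) since 37·43 = 1591 ≡ 1, so λ ≡ 44.
  x = λ² - 14 - 51 = 1936 - 65 ≡ 16; y = λ·(14 - 16) - 47 ≡ 24. → (16, 24)

(16, 24)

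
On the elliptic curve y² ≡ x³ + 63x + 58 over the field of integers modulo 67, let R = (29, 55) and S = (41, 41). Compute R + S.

(30, 2)

(29, 55) + (41, 41). λ = (41 - 55)/(41 - 29) ≡ 53/12 mod 67. 12⁻¹ ≡ 28 (mod 67) since 12·28 = 336 ≡ 1, so λ ≡ 10.
  x = λ² - 29 - 41 = 100 - 70 ≡ 30; y = λ·(29 - 30) - 55 ≡ 2. → (30, 2)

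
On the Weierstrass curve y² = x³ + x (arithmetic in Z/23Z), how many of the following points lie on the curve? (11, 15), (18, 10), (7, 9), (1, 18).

2

(11, 15): 15² ≡ 18, rhs ≡ 8 → off.
(18, 10): 10² ≡ 8, rhs ≡ 8 → on.
(7, 9): 9² ≡ 12, rhs ≡ 5 → off.
(1, 18): 18² ≡ 2, rhs ≡ 2 → on.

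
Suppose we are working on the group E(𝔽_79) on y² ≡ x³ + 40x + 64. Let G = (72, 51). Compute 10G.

Repeated addition: build up to 10G.
2G: tangent at (72, 51): λ = (3·72² + 40)/(2·51) ≡ 29/23. 23⁻¹ ≡ 55 (mod 79), so λ ≡ 29·55 ≡ 15.
  x = λ² - 72 - 72 = 225 - 144 ≡ 2; y = λ·(72 - 2) - 51 ≡ 51. → (2, 51)
3G: (2, 51) + (72, 51). λ = (51 - 51)/(72 - 2) ≡ 0/70 mod 79. 70⁻¹ ≡ 35 (mod 79), so λ ≡ 0.
  x = λ² - 2 - 72 = 0 - 74 ≡ 5; y = λ·(2 - 5) - 51 ≡ 28. → (5, 28)
4G: (5, 28) + (72, 51). λ = (51 - 28)/(72 - 5) ≡ 23/67 mod 79. 67⁻¹ ≡ 46 (mod 79), so λ ≡ 31.
  x = λ² - 5 - 72 = 961 - 77 ≡ 15; y = λ·(5 - 15) - 28 ≡ 57. → (15, 57)
5G: (15, 57) + (72, 51). λ = (51 - 57)/(72 - 15) ≡ 73/57 mod 79. 57⁻¹ ≡ 61 (mod 79), so λ ≡ 29.
  x = λ² - 15 - 72 = 841 - 87 ≡ 43; y = λ·(15 - 43) - 57 ≡ 0. → (43, 0)
6G: (43, 0) + (72, 51). λ = (51 - 0)/(72 - 43) ≡ 51/29 mod 79. 29⁻¹ ≡ 30 (mod 79), so λ ≡ 29.
  x = λ² - 43 - 72 = 841 - 115 ≡ 15; y = λ·(43 - 15) - 0 ≡ 22. → (15, 22)
7G: (15, 22) + (72, 51). λ = (51 - 22)/(72 - 15) ≡ 29/57 mod 79. 57⁻¹ ≡ 61 (mod 79), so λ ≡ 31.
  x = λ² - 15 - 72 = 961 - 87 ≡ 5; y = λ·(15 - 5) - 22 ≡ 51. → (5, 51)
8G: (5, 51) + (72, 51). λ = (51 - 51)/(72 - 5) ≡ 0/67 mod 79. 67⁻¹ ≡ 46 (mod 79), so λ ≡ 0.
  x = λ² - 5 - 72 = 0 - 77 ≡ 2; y = λ·(5 - 2) - 51 ≡ 28. → (2, 28)
9G: (2, 28) + (72, 51). λ = (51 - 28)/(72 - 2) ≡ 23/70 mod 79. 70⁻¹ ≡ 35 (mod 79) since 70·35 = 2450 ≡ 1, so λ ≡ 15.
  x = λ² - 2 - 72 = 225 - 74 ≡ 72; y = λ·(2 - 72) - 28 ≡ 28. → (72, 28)
10G: (72, 28) + (72, 51): same x and y₁ ≡ -y₂, so the sum is O.

O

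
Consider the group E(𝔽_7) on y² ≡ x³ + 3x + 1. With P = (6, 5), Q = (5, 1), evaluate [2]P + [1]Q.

(4, 0)

First 2P:
Repeated addition: build up to 2P.
2P: tangent at (6, 5): λ = (3·6² + 3)/(2·5) ≡ 6/3. 3⁻¹ ≡ 5 (mod 7) since 3·5 = 15 ≡ 1, so λ ≡ 6·5 ≡ 2.
  x = λ² - 6 - 6 = 4 - 12 ≡ 6; y = λ·(6 - 6) - 5 ≡ 2. → (6, 2)
2P = (6, 2).
Finally 2P + Q:
(6, 2) + (5, 1). λ = (1 - 2)/(5 - 6) ≡ 6/6 mod 7. 6⁻¹ ≡ 6 (mod 7) since 6·6 = 36 ≡ 1, so λ ≡ 1.
  x = λ² - 6 - 5 = 1 - 11 ≡ 4; y = λ·(6 - 4) - 2 ≡ 0. → (4, 0)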